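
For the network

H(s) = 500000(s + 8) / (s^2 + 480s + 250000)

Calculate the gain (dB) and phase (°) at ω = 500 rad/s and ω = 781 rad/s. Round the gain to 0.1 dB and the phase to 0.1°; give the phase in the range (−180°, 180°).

At s = jω = j500:
zero (s+8): 8 + j500 → |·| = √(8²+500²) = √250064 ≈ 500.06, ∠ = arctan(500/8) ≈ 89.08°
quadratic: (j500)² + 480·j500 + 250000 = 0 + j240000 → |·| ≈ 2.4e+05, ∠ ≈ 90.00°
|H| = 500000 · 500.06 / 2.4e+05 ≈ 1041.8
Gain = 20 log₁₀(1041.8) ≈ 60.36 dB
∠H = 89.08° − 90.00° = -0.92°

At s = jω = j781:
zero (s+8): 8 + j781 → |·| = √(8²+781²) = √610025 ≈ 781.04, ∠ = arctan(781/8) ≈ 89.41°
quadratic: (j781)² + 480·j781 + 250000 = -359961 + j374880 → |·| ≈ 5.1972e+05, ∠ ≈ 133.84°
|H| = 500000 · 781.04 / 5.1972e+05 ≈ 751.4
Gain = 20 log₁₀(751.4) ≈ 57.52 dB
∠H = 89.41° − 133.84° = -44.43°

ω = 500: 60.4 dB, -0.9°; ω = 781: 57.5 dB, -44.4°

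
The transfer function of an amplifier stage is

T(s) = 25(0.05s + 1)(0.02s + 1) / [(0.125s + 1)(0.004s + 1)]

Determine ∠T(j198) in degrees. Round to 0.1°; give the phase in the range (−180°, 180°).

34.0°

At ω = 198 rad/s:
zero (1 + j198·0.05) = 1 + j9.9 → |·| ≈ 9.9504, ∠ ≈ 84.23°
zero (1 + j198·0.02) = 1 + j3.96 → |·| ≈ 4.0843, ∠ ≈ 75.83°
pole (1 + j198·0.125) = 1 + j24.75 → |·| ≈ 24.77, ∠ ≈ 87.69°
pole (1 + j198·0.004) = 1 + j0.792 → |·| ≈ 1.2756, ∠ ≈ 38.38°
∠T = (84.23° + 75.83°) − (87.69° + 38.38°) = 33.99°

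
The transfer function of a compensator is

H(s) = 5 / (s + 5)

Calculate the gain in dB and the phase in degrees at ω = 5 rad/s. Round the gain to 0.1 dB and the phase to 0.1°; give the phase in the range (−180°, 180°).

-3.0 dB, -45.0°

Substitute s = j5:
Numerator: 5 = 5 + j0
Denominator: (j5) + 5 = 5 + j5
|N| = √(5² + 0²) ≈ 5, ∠N ≈ 0.00°
|D| = √(5² + 5²) ≈ 7.0711, ∠D ≈ 45.00°
|H| = 5 / 7.0711 ≈ 0.7071
Gain = 20 log₁₀(0.7071) ≈ -3.01 dB
∠H = 0.00° − 45.00° = -45.00°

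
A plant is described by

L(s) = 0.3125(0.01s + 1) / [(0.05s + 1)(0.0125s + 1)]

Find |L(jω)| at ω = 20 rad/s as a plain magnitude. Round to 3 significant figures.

At ω = 20 rad/s:
zero (1 + j20·0.01) = 1 + j0.2 → |·| ≈ 1.0198, ∠ ≈ 11.31°
pole (1 + j20·0.05) = 1 + j1 → |·| ≈ 1.4142, ∠ ≈ 45.00°
pole (1 + j20·0.0125) = 1 + j0.25 → |·| ≈ 1.0308, ∠ ≈ 14.04°
|L| = 0.3125 · 1.0198 / (1.4142 · 1.0308) ≈ 0.21861

0.219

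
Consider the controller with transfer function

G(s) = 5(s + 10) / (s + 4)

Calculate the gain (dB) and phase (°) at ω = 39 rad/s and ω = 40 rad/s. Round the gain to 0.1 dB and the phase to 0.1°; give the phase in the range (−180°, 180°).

At s = jω = j39:
zero (s+10): 10 + j39 → |·| = √(10²+39²) = √1621 ≈ 40.262, ∠ = arctan(39/10) ≈ 75.62°
pole (s+4): 4 + j39 → |·| = √(4²+39²) = √1537 ≈ 39.205, ∠ = arctan(39/4) ≈ 84.14°
|G| = 5 · 40.262 / 39.205 ≈ 5.1348
Gain = 20 log₁₀(5.1348) ≈ 14.21 dB
∠G = 75.62° − 84.14° = -8.52°

At s = jω = j40:
zero (s+10): 10 + j40 → |·| = √(10²+40²) = √1700 ≈ 41.231, ∠ = arctan(40/10) ≈ 75.96°
pole (s+4): 4 + j40 → |·| = √(4²+40²) = √1616 ≈ 40.2, ∠ = arctan(40/4) ≈ 84.29°
|G| = 5 · 41.231 / 40.2 ≈ 5.1282
Gain = 20 log₁₀(5.1282) ≈ 14.20 dB
∠G = 75.96° − 84.29° = -8.33°

ω = 39: 14.2 dB, -8.5°; ω = 40: 14.2 dB, -8.3°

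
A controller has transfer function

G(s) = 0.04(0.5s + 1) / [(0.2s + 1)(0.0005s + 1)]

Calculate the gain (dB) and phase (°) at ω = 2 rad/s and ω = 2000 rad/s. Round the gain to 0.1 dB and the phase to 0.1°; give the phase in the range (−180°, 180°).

At ω = 2 rad/s:
zero (1 + j2·0.5) = 1 + j1 → |·| ≈ 1.4142, ∠ ≈ 45.00°
pole (1 + j2·0.2) = 1 + j0.4 → |·| ≈ 1.077, ∠ ≈ 21.80°
pole (1 + j2·0.0005) = 1 + j0.001 → |·| ≈ 1, ∠ ≈ 0.06°
|G| = 0.04 · 1.4142 / (1.077 · 1) ≈ 0.052524
Gain = 20 log₁₀(0.052524) ≈ -25.59 dB
∠G = (45.00°) − (21.80° + 0.06°) = 23.14°

At ω = 2000 rad/s:
zero (1 + j2000·0.5) = 1 + j1000 → |·| ≈ 1000, ∠ ≈ 89.94°
pole (1 + j2000·0.2) = 1 + j400 → |·| ≈ 400, ∠ ≈ 89.86°
pole (1 + j2000·0.0005) = 1 + j1 → |·| ≈ 1.4142, ∠ ≈ 45.00°
|G| = 0.04 · 1000 / (400 · 1.4142) ≈ 0.070711
Gain = 20 log₁₀(0.070711) ≈ -23.01 dB
∠G = (89.94°) − (89.86° + 45.00°) = -44.92°

ω = 2: -25.6 dB, 23.1°; ω = 2000: -23.0 dB, -44.9°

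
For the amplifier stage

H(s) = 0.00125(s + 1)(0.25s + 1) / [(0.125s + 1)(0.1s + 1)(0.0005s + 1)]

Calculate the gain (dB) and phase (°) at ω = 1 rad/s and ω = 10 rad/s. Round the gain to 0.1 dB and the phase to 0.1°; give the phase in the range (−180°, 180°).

ω = 1: -54.9 dB, 46.2°; ω = 10: -36.5 dB, 55.9°

At ω = 1 rad/s:
zero (1 + j1·1) = 1 + j1 → |·| ≈ 1.4142, ∠ ≈ 45.00°
zero (1 + j1·0.25) = 1 + j0.25 → |·| ≈ 1.0308, ∠ ≈ 14.04°
pole (1 + j1·0.125) = 1 + j0.125 → |·| ≈ 1.0078, ∠ ≈ 7.13°
pole (1 + j1·0.1) = 1 + j0.1 → |·| ≈ 1.005, ∠ ≈ 5.71°
pole (1 + j1·0.0005) = 1 + j0.0005 → |·| ≈ 1, ∠ ≈ 0.03°
|H| = 0.00125 · 1.4142 · 1.0308 / (1.0078 · 1.005 · 1) ≈ 0.0017991
Gain = 20 log₁₀(0.0017991) ≈ -54.90 dB
∠H = (45.00° + 14.04°) − (7.13° + 5.71° + 0.03°) = 46.17°

At ω = 10 rad/s:
zero (1 + j10·1) = 1 + j10 → |·| ≈ 10.05, ∠ ≈ 84.29°
zero (1 + j10·0.25) = 1 + j2.5 → |·| ≈ 2.6926, ∠ ≈ 68.20°
pole (1 + j10·0.125) = 1 + j1.25 → |·| ≈ 1.6008, ∠ ≈ 51.34°
pole (1 + j10·0.1) = 1 + j1 → |·| ≈ 1.4142, ∠ ≈ 45.00°
pole (1 + j10·0.0005) = 1 + j0.005 → |·| ≈ 1, ∠ ≈ 0.29°
|H| = 0.00125 · 10.05 · 2.6926 / (1.6008 · 1.4142 · 1) ≈ 0.014942
Gain = 20 log₁₀(0.014942) ≈ -36.51 dB
∠H = (84.29° + 68.20°) − (51.34° + 45.00° + 0.29°) = 55.86°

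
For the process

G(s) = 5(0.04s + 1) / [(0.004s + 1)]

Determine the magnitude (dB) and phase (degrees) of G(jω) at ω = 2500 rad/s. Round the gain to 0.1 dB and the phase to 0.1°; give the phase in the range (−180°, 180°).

At ω = 2500 rad/s:
zero (1 + j2500·0.04) = 1 + j100 → |·| ≈ 100, ∠ ≈ 89.43°
pole (1 + j2500·0.004) = 1 + j10 → |·| ≈ 10.05, ∠ ≈ 84.29°
|G| = 5 · 100 / (10.05) ≈ 49.751
Gain = 20 log₁₀(49.751) ≈ 33.94 dB
∠G = (89.43°) − (84.29°) = 5.14°

33.9 dB, 5.1°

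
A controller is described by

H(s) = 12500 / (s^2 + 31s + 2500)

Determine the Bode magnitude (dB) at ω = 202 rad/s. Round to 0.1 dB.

-9.8 dB

At s = jω = j202:
quadratic: (j202)² + 31·j202 + 2500 = -38304 + j6262 → |·| ≈ 38812, ∠ ≈ 170.72°
|H| = 12500 / 38812 ≈ 0.32207
Gain = 20 log₁₀(0.32207) ≈ -9.84 dB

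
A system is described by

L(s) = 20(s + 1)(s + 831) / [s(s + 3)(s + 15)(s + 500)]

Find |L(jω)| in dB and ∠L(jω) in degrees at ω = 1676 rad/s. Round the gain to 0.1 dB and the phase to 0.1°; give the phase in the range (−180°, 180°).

-102.4 dB, 170.8°

At s = jω = j1676:
zero (s+1): 1 + j1676 → |·| = √(1²+1676²) = √2808977 ≈ 1676, ∠ = arctan(1676/1) ≈ 89.97°
zero (s+831): 831 + j1676 → |·| = √(831²+1676²) = √3499537 ≈ 1870.7, ∠ = arctan(1676/831) ≈ 63.63°
pole (s+3): 3 + j1676 → |·| = √(3²+1676²) = √2808985 ≈ 1676, ∠ = arctan(1676/3) ≈ 89.90°
pole (s+15): 15 + j1676 → |·| = √(15²+1676²) = √2809201 ≈ 1676.1, ∠ = arctan(1676/15) ≈ 89.49°
pole (s+500): 500 + j1676 → |·| = √(500²+1676²) = √3058976 ≈ 1749, ∠ = arctan(1676/500) ≈ 73.39°
pole at origin: |s| = 1676, ∠ = 90.00° (in denominator)
|L| = 20 · 3.1353e+06 / 8.2345e+12 ≈ 7.615e-06
Gain = 20 log₁₀(7.615e-06) ≈ -102.37 dB
∠L = 153.60° − 342.78° = -189.18° ≡ 170.82° (principal value)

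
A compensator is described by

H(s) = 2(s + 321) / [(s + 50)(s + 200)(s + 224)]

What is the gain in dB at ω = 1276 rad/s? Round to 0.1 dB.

-118.2 dB

At s = jω = j1276:
zero (s+321): 321 + j1276 → |·| = √(321²+1276²) = √1731217 ≈ 1315.8, ∠ = arctan(1276/321) ≈ 75.88°
pole (s+50): 50 + j1276 → |·| = √(50²+1276²) = √1630676 ≈ 1277, ∠ = arctan(1276/50) ≈ 87.76°
pole (s+200): 200 + j1276 → |·| = √(200²+1276²) = √1668176 ≈ 1291.6, ∠ = arctan(1276/200) ≈ 81.09°
pole (s+224): 224 + j1276 → |·| = √(224²+1276²) = √1678352 ≈ 1295.5, ∠ = arctan(1276/224) ≈ 80.04°
|H| = 2 · 1315.8 / 2.1368e+09 ≈ 1.2316e-06
Gain = 20 log₁₀(1.2316e-06) ≈ -118.19 dB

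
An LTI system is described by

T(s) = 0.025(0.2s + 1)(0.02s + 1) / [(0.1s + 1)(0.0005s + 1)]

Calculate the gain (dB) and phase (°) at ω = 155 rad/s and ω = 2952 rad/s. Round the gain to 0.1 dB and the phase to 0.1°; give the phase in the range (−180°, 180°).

At ω = 155 rad/s:
zero (1 + j155·0.2) = 1 + j31 → |·| ≈ 31.016, ∠ ≈ 88.15°
zero (1 + j155·0.02) = 1 + j3.1 → |·| ≈ 3.2573, ∠ ≈ 72.12°
pole (1 + j155·0.1) = 1 + j15.5 → |·| ≈ 15.532, ∠ ≈ 86.31°
pole (1 + j155·0.0005) = 1 + j0.0775 → |·| ≈ 1.003, ∠ ≈ 4.43°
|T| = 0.025 · 31.016 · 3.2573 / (15.532 · 1.003) ≈ 0.16213
Gain = 20 log₁₀(0.16213) ≈ -15.80 dB
∠T = (88.15° + 72.12°) − (86.31° + 4.43°) = 69.53°

At ω = 2952 rad/s:
zero (1 + j2952·0.2) = 1 + j590.4 → |·| ≈ 590.4, ∠ ≈ 89.90°
zero (1 + j2952·0.02) = 1 + j59.04 → |·| ≈ 59.048, ∠ ≈ 89.03°
pole (1 + j2952·0.1) = 1 + j295.2 → |·| ≈ 295.2, ∠ ≈ 89.81°
pole (1 + j2952·0.0005) = 1 + j1.476 → |·| ≈ 1.7829, ∠ ≈ 55.88°
|T| = 0.025 · 590.4 · 59.048 / (295.2 · 1.7829) ≈ 1.656
Gain = 20 log₁₀(1.656) ≈ 4.38 dB
∠T = (89.90° + 89.03°) − (89.81° + 55.88°) = 33.24°

ω = 155: -15.8 dB, 69.5°; ω = 2952: 4.4 dB, 33.2°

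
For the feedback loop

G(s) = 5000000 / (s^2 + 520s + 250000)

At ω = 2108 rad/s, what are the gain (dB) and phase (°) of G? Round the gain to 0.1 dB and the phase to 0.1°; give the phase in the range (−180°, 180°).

At s = jω = j2108:
quadratic: (j2108)² + 520·j2108 + 250000 = -4193664 + j1096160 → |·| ≈ 4.3346e+06, ∠ ≈ 165.35°
|G| = 5000000 / 4.3346e+06 ≈ 1.1535
Gain = 20 log₁₀(1.1535) ≈ 1.24 dB
∠G = 0.00° − 165.35° = -165.35°

1.2 dB, -165.4°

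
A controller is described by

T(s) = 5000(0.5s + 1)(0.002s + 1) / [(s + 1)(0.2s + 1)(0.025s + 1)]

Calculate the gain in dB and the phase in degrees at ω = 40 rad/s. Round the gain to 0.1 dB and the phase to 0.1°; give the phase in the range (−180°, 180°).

At ω = 40 rad/s:
zero (1 + j40·0.5) = 1 + j20 → |·| ≈ 20.025, ∠ ≈ 87.14°
zero (1 + j40·0.002) = 1 + j0.08 → |·| ≈ 1.0032, ∠ ≈ 4.57°
pole (1 + j40·1) = 1 + j40 → |·| ≈ 40.012, ∠ ≈ 88.57°
pole (1 + j40·0.2) = 1 + j8 → |·| ≈ 8.0623, ∠ ≈ 82.87°
pole (1 + j40·0.025) = 1 + j1 → |·| ≈ 1.4142, ∠ ≈ 45.00°
|T| = 5000 · 20.025 · 1.0032 / (40.012 · 8.0623 · 1.4142) ≈ 220.18
Gain = 20 log₁₀(220.18) ≈ 46.86 dB
∠T = (87.14° + 4.57°) − (88.57° + 82.87° + 45.00°) = -124.73°

46.9 dB, -124.7°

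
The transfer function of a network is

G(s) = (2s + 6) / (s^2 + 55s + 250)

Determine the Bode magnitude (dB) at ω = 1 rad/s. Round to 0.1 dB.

-32.1 dB

Substitute s = j1:
Numerator: 2(j1) + 6 = 6 + j2
Denominator: (j1)^2 + 55(j1) + 250 = 249 + j55
|N| = √(6² + 2²) ≈ 6.3246, ∠N ≈ 18.43°
|D| = √(249² + 55²) ≈ 255, ∠D ≈ 12.46°
|G| = 6.3246 / 255 ≈ 0.024802
Gain = 20 log₁₀(0.024802) ≈ -32.11 dB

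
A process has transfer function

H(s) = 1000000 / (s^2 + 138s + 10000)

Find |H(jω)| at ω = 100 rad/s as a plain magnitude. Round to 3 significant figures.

72.5

At s = jω = j100:
quadratic: (j100)² + 138·j100 + 10000 = 0 + j13800 → |·| ≈ 13800, ∠ ≈ 90.00°
|H| = 1000000 / 13800 ≈ 72.464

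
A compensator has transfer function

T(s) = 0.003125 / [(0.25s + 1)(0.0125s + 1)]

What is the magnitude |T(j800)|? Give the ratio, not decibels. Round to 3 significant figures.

At ω = 800 rad/s:
pole (1 + j800·0.25) = 1 + j200 → |·| ≈ 200, ∠ ≈ 89.71°
pole (1 + j800·0.0125) = 1 + j10 → |·| ≈ 10.05, ∠ ≈ 84.29°
|T| = 0.003125 · 1 / (200 · 10.05) ≈ 1.5547e-06

1.55e-06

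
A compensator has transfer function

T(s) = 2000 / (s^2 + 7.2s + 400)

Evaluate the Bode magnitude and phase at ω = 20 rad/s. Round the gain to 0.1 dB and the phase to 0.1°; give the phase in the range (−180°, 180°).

22.9 dB, -90.0°

At s = jω = j20:
quadratic: (j20)² + 7.2·j20 + 400 = 0 + j144 → |·| ≈ 144, ∠ ≈ 90.00°
|T| = 2000 / 144 ≈ 13.889
Gain = 20 log₁₀(13.889) ≈ 22.85 dB
∠T = 0.00° − 90.00° = -90.00°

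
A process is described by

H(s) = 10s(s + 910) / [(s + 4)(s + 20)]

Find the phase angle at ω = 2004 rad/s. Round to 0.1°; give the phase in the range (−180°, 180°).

At s = jω = j2004:
zero (s+910): 910 + j2004 → |·| = √(910²+2004²) = √4844116 ≈ 2200.9, ∠ = arctan(2004/910) ≈ 65.58°
zero at origin: s = j2004 → |·| = 2004, ∠ = 90.00°
pole (s+4): 4 + j2004 → |·| = √(4²+2004²) = √4016032 ≈ 2004, ∠ = arctan(2004/4) ≈ 89.89°
pole (s+20): 20 + j2004 → |·| = √(20²+2004²) = √4016416 ≈ 2004.1, ∠ = arctan(2004/20) ≈ 89.43°
∠H = 155.58° − 179.32° = -23.74°

-23.7°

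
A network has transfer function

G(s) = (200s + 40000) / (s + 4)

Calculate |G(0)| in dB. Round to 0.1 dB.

80.0 dB

G(0) = 40000 / 4 = 10000
20 log₁₀(10000) ≈ 80.00 dB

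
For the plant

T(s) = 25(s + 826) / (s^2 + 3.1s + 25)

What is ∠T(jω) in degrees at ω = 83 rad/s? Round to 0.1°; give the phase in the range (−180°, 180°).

At s = jω = j83:
zero (s+826): 826 + j83 → |·| = √(826²+83²) = √689165 ≈ 830.16, ∠ = arctan(83/826) ≈ 5.74°
quadratic: (j83)² + 3.1·j83 + 25 = -6864 + j257.3 → |·| ≈ 6868.8, ∠ ≈ 177.85°
∠T = 5.74° − 177.85° = -172.11°

-172.1°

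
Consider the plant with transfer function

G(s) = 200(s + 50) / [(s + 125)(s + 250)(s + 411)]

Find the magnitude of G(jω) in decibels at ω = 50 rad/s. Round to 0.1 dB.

At s = jω = j50:
zero (s+50): 50 + j50 → |·| = √(50²+50²) = √5000 ≈ 70.711, ∠ = arctan(50/50) ≈ 45.00°
pole (s+125): 125 + j50 → |·| = √(125²+50²) = √18125 ≈ 134.63, ∠ = arctan(50/125) ≈ 21.80°
pole (s+250): 250 + j50 → |·| = √(250²+50²) = √65000 ≈ 254.95, ∠ = arctan(50/250) ≈ 11.31°
pole (s+411): 411 + j50 → |·| = √(411²+50²) = √171421 ≈ 414.03, ∠ = arctan(50/411) ≈ 6.94°
|G| = 200 · 70.711 / 1.4211e+07 ≈ 0.00099516
Gain = 20 log₁₀(0.00099516) ≈ -60.04 dB

-60.0 dB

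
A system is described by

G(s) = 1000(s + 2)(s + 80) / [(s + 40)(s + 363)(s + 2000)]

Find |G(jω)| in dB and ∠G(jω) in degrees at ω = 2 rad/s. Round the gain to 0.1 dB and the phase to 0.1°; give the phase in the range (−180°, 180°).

At s = jω = j2:
zero (s+2): 2 + j2 → |·| = √(2²+2²) = √8 ≈ 2.8284, ∠ = arctan(2/2) ≈ 45.00°
zero (s+80): 80 + j2 → |·| = √(80²+2²) = √6404 ≈ 80.025, ∠ = arctan(2/80) ≈ 1.43°
pole (s+40): 40 + j2 → |·| = √(40²+2²) = √1604 ≈ 40.05, ∠ = arctan(2/40) ≈ 2.86°
pole (s+363): 363 + j2 → |·| = √(363²+2²) = √131773 ≈ 363.01, ∠ = arctan(2/363) ≈ 0.32°
pole (s+2000): 2000 + j2 → |·| = √(2000²+2²) = √4000004 ≈ 2000, ∠ = arctan(2/2000) ≈ 0.06°
|G| = 1000 · 226.34 / 2.9077e+07 ≈ 0.0077842
Gain = 20 log₁₀(0.0077842) ≈ -42.18 dB
∠G = 46.43° − 3.24° = 43.19°

-42.2 dB, 43.2°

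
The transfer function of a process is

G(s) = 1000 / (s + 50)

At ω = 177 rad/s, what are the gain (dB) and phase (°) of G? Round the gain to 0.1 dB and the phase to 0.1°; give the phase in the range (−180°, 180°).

14.7 dB, -74.2°

At s = jω = j177:
pole (s+50): 50 + j177 → |·| = √(50²+177²) = √33829 ≈ 183.93, ∠ = arctan(177/50) ≈ 74.23°
|G| = 1000 / 183.93 ≈ 5.4369
Gain = 20 log₁₀(5.4369) ≈ 14.71 dB
∠G = 0.00° − 74.23° = -74.23°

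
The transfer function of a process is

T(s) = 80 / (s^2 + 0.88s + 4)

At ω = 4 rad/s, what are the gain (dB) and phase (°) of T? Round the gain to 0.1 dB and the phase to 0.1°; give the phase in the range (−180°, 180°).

At s = jω = j4:
quadratic: (j4)² + 0.88·j4 + 4 = -12 + j3.52 → |·| ≈ 12.506, ∠ ≈ 163.65°
|T| = 80 / 12.506 ≈ 6.3969
Gain = 20 log₁₀(6.3969) ≈ 16.12 dB
∠T = 0.00° − 163.65° = -163.65°

16.1 dB, -163.7°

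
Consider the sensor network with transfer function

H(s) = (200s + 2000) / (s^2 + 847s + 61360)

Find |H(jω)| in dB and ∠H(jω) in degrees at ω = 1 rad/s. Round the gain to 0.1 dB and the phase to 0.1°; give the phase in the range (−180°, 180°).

-29.7 dB, 4.9°

Substitute s = j1:
Numerator: 200(j1) + 2000 = 2000 + j200
Denominator: (j1)^2 + 847(j1) + 61360 = 61359 + j847
|N| = √(2000² + 200²) ≈ 2010, ∠N ≈ 5.71°
|D| = √(61359² + 847²) ≈ 61365, ∠D ≈ 0.79°
|H| = 2010 / 61365 ≈ 0.032755
Gain = 20 log₁₀(0.032755) ≈ -29.69 dB
∠H = 5.71° − 0.79° = 4.92°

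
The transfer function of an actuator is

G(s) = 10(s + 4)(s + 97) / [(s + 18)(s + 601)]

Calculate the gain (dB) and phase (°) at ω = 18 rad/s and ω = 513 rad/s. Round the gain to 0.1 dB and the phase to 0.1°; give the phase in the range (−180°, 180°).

At s = jω = j18:
zero (s+4): 4 + j18 → |·| = √(4²+18²) = √340 ≈ 18.439, ∠ = arctan(18/4) ≈ 77.47°
zero (s+97): 97 + j18 → |·| = √(97²+18²) = √9733 ≈ 98.656, ∠ = arctan(18/97) ≈ 10.51°
pole (s+18): 18 + j18 → |·| = √(18²+18²) = √648 ≈ 25.456, ∠ = arctan(18/18) ≈ 45.00°
pole (s+601): 601 + j18 → |·| = √(601²+18²) = √361525 ≈ 601.27, ∠ = arctan(18/601) ≈ 1.72°
|G| = 10 · 1819.1 / 15306 ≈ 1.1885
Gain = 20 log₁₀(1.1885) ≈ 1.50 dB
∠G = 87.98° − 46.72° = 41.26°

At s = jω = j513:
zero (s+4): 4 + j513 → |·| = √(4²+513²) = √263185 ≈ 513.02, ∠ = arctan(513/4) ≈ 89.55°
zero (s+97): 97 + j513 → |·| = √(97²+513²) = √272578 ≈ 522.09, ∠ = arctan(513/97) ≈ 79.29°
pole (s+18): 18 + j513 → |·| = √(18²+513²) = √263493 ≈ 513.32, ∠ = arctan(513/18) ≈ 87.99°
pole (s+601): 601 + j513 → |·| = √(601²+513²) = √624370 ≈ 790.17, ∠ = arctan(513/601) ≈ 40.48°
|G| = 10 · 2.6784e+05 / 4.0561e+05 ≈ 6.6034
Gain = 20 log₁₀(6.6034) ≈ 16.40 dB
∠G = 168.84° − 128.47° = 40.37°

ω = 18: 1.5 dB, 41.3°; ω = 513: 16.4 dB, 40.4°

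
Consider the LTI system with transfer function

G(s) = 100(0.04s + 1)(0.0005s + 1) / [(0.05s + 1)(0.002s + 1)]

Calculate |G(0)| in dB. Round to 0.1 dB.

40.0 dB

G(0) = 100 · 1 / 1 = 100
20 log₁₀(100) ≈ 40.00 dB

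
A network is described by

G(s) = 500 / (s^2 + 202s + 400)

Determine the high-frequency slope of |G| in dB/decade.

Each pole contributes −20 dB/decade at high frequency; each zero contributes +20 dB/decade.
Net: 0 zero(s) − 2 pole(s) → -40 dB/decade.

-40 dB/decade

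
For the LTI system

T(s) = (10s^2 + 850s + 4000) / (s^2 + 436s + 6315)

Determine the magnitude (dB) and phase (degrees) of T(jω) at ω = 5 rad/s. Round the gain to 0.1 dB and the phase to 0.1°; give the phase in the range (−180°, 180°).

Substitute s = j5:
Numerator: 10(j5)^2 + 850(j5) + 4000 = 3750 + j4250
Denominator: (j5)^2 + 436(j5) + 6315 = 6290 + j2180
|N| = √(3750² + 4250²) ≈ 5667.9, ∠N ≈ 48.58°
|D| = √(6290² + 2180²) ≈ 6657.1, ∠D ≈ 19.12°
|T| = 5667.9 / 6657.1 ≈ 0.85141
Gain = 20 log₁₀(0.85141) ≈ -1.40 dB
∠T = 48.58° − 19.12° = 29.46°

-1.4 dB, 29.5°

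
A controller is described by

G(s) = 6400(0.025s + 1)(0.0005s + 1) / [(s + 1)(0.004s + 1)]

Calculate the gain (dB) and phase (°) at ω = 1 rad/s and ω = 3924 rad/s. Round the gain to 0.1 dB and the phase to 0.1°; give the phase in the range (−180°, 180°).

ω = 1: 73.1 dB, -43.8°; ω = 3924: 27.0 dB, -23.9°

At ω = 1 rad/s:
zero (1 + j1·0.025) = 1 + j0.025 → |·| ≈ 1.0003, ∠ ≈ 1.43°
zero (1 + j1·0.0005) = 1 + j0.0005 → |·| ≈ 1, ∠ ≈ 0.03°
pole (1 + j1·1) = 1 + j1 → |·| ≈ 1.4142, ∠ ≈ 45.00°
pole (1 + j1·0.004) = 1 + j0.004 → |·| ≈ 1, ∠ ≈ 0.23°
|G| = 6400 · 1.0003 · 1 / (1.4142 · 1) ≈ 4526.9
Gain = 20 log₁₀(4526.9) ≈ 73.12 dB
∠G = (1.43° + 0.03°) − (45.00° + 0.23°) = -43.77°

At ω = 3924 rad/s:
zero (1 + j3924·0.025) = 1 + j98.1 → |·| ≈ 98.105, ∠ ≈ 89.42°
zero (1 + j3924·0.0005) = 1 + j1.962 → |·| ≈ 2.2021, ∠ ≈ 62.99°
pole (1 + j3924·1) = 1 + j3924 → |·| ≈ 3924, ∠ ≈ 89.99°
pole (1 + j3924·0.004) = 1 + j15.696 → |·| ≈ 15.728, ∠ ≈ 86.35°
|G| = 6400 · 98.105 · 2.2021 / (3924 · 15.728) ≈ 22.403
Gain = 20 log₁₀(22.403) ≈ 27.01 dB
∠G = (89.42° + 62.99°) − (89.99° + 86.35°) = -23.93°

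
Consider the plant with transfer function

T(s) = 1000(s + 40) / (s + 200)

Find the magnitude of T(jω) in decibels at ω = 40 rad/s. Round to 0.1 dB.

48.9 dB

At s = jω = j40:
zero (s+40): 40 + j40 → |·| = √(40²+40²) = √3200 ≈ 56.569, ∠ = arctan(40/40) ≈ 45.00°
pole (s+200): 200 + j40 → |·| = √(200²+40²) = √41600 ≈ 203.96, ∠ = arctan(40/200) ≈ 11.31°
|T| = 1000 · 56.569 / 203.96 ≈ 277.35
Gain = 20 log₁₀(277.35) ≈ 48.86 dB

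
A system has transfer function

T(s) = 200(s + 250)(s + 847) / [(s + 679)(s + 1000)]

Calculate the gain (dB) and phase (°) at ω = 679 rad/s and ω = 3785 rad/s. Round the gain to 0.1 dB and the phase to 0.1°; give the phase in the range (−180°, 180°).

At s = jω = j679:
zero (s+250): 250 + j679 → |·| = √(250²+679²) = √523541 ≈ 723.56, ∠ = arctan(679/250) ≈ 69.79°
zero (s+847): 847 + j679 → |·| = √(847²+679²) = √1178450 ≈ 1085.6, ∠ = arctan(679/847) ≈ 38.72°
pole (s+679): 679 + j679 → |·| = √(679²+679²) = √922082 ≈ 960.25, ∠ = arctan(679/679) ≈ 45.00°
pole (s+1000): 1000 + j679 → |·| = √(1000²+679²) = √1461041 ≈ 1208.7, ∠ = arctan(679/1000) ≈ 34.18°
|T| = 200 · 7.855e+05 / 1.1607e+06 ≈ 135.35
Gain = 20 log₁₀(135.35) ≈ 42.63 dB
∠T = 108.51° − 79.18° = 29.33°

At s = jω = j3785:
zero (s+250): 250 + j3785 → |·| = √(250²+3785²) = √14388725 ≈ 3793.2, ∠ = arctan(3785/250) ≈ 86.22°
zero (s+847): 847 + j3785 → |·| = √(847²+3785²) = √15043634 ≈ 3878.6, ∠ = arctan(3785/847) ≈ 77.39°
pole (s+679): 679 + j3785 → |·| = √(679²+3785²) = √14787266 ≈ 3845.4, ∠ = arctan(3785/679) ≈ 79.83°
pole (s+1000): 1000 + j3785 → |·| = √(1000²+3785²) = √15326225 ≈ 3914.9, ∠ = arctan(3785/1000) ≈ 75.20°
|T| = 200 · 1.4712e+07 / 1.5054e+07 ≈ 195.46
Gain = 20 log₁₀(195.46) ≈ 45.82 dB
∠T = 163.61° − 155.03° = 8.58°

ω = 679: 42.6 dB, 29.3°; ω = 3785: 45.8 dB, 8.6°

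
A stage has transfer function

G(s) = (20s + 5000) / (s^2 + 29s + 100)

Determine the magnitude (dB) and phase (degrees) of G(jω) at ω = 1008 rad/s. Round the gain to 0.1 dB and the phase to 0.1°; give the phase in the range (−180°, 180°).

-33.8 dB, -102.3°

Substitute s = j1008:
Numerator: 20(j1008) + 5000 = 5000 + j20160
Denominator: (j1008)^2 + 29(j1008) + 100 = -1015964 + j29232
|N| = √(5000² + 20160²) ≈ 20771, ∠N ≈ 76.07°
|D| = √(1015964² + 29232²) ≈ 1.0164e+06, ∠D ≈ 178.35°
|G| = 20771 / 1.0164e+06 ≈ 0.020436
Gain = 20 log₁₀(0.020436) ≈ -33.79 dB
∠G = 76.07° − 178.35° = -102.28°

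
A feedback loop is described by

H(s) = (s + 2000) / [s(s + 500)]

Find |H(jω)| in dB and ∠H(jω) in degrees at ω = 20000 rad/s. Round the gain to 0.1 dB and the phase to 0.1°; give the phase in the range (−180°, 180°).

-86.0 dB, -94.3°

At s = jω = j20000:
zero (s+2000): 2000 + j20000 → |·| = √(2000²+20000²) = √404000000 ≈ 20100, ∠ = arctan(20000/2000) ≈ 84.29°
pole (s+500): 500 + j20000 → |·| = √(500²+20000²) = √400250000 ≈ 20006, ∠ = arctan(20000/500) ≈ 88.57°
pole at origin: |s| = 20000, ∠ = 90.00° (in denominator)
|H| = 1 · 20100 / 4.0012e+08 ≈ 5.0235e-05
Gain = 20 log₁₀(5.0235e-05) ≈ -85.98 dB
∠H = 84.29° − 178.57° = -94.28°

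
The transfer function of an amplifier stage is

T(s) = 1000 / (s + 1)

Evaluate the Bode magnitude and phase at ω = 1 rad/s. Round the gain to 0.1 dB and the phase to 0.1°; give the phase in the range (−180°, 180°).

At s = jω = j1:
pole (s+1): 1 + j1 → |·| = √(1²+1²) = √2 ≈ 1.4142, ∠ = arctan(1/1) ≈ 45.00°
|T| = 1000 / 1.4142 ≈ 707.11
Gain = 20 log₁₀(707.11) ≈ 56.99 dB
∠T = 0.00° − 45.00° = -45.00°

57.0 dB, -45.0°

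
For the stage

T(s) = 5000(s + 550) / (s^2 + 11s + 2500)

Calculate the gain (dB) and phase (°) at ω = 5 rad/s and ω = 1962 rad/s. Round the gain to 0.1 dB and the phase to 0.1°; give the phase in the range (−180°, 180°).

At s = jω = j5:
zero (s+550): 550 + j5 → |·| = √(550²+5²) = √302525 ≈ 550.02, ∠ = arctan(5/550) ≈ 0.52°
quadratic: (j5)² + 11·j5 + 2500 = 2475 + j55 → |·| ≈ 2475.6, ∠ ≈ 1.27°
|T| = 5000 · 550.02 / 2475.6 ≈ 1110.9
Gain = 20 log₁₀(1110.9) ≈ 60.91 dB
∠T = 0.52° − 1.27° = -0.75°

At s = jω = j1962:
zero (s+550): 550 + j1962 → |·| = √(550²+1962²) = √4151944 ≈ 2037.6, ∠ = arctan(1962/550) ≈ 74.34°
quadratic: (j1962)² + 11·j1962 + 2500 = -3846944 + j21582 → |·| ≈ 3.847e+06, ∠ ≈ 179.68°
|T| = 5000 · 2037.6 / 3.847e+06 ≈ 2.6483
Gain = 20 log₁₀(2.6483) ≈ 8.46 dB
∠T = 74.34° − 179.68° = -105.34°

ω = 5: 60.9 dB, -0.8°; ω = 1962: 8.5 dB, -105.3°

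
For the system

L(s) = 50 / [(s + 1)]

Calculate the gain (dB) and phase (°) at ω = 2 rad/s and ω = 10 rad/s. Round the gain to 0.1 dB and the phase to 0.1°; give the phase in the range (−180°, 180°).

At ω = 2 rad/s:
pole (1 + j2·1) = 1 + j2 → |·| ≈ 2.2361, ∠ ≈ 63.43°
|L| = 50 · 1 / (2.2361) ≈ 22.36
Gain = 20 log₁₀(22.36) ≈ 26.99 dB
∠L = (0°) − (63.43°) = -63.43°

At ω = 10 rad/s:
pole (1 + j10·1) = 1 + j10 → |·| ≈ 10.05, ∠ ≈ 84.29°
|L| = 50 · 1 / (10.05) ≈ 4.9751
Gain = 20 log₁₀(4.9751) ≈ 13.94 dB
∠L = (0°) − (84.29°) = -84.29°

ω = 2: 27.0 dB, -63.4°; ω = 10: 13.9 dB, -84.3°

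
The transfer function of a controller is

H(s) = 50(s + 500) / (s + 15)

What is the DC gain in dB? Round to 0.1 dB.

64.4 dB

H(0) = 50·500 / (15) ≈ 1666.7
20 log₁₀(1666.7) ≈ 64.44 dB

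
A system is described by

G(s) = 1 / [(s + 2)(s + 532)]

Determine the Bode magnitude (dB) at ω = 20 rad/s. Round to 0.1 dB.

At s = jω = j20:
pole (s+2): 2 + j20 → |·| = √(2²+20²) = √404 ≈ 20.1, ∠ = arctan(20/2) ≈ 84.29°
pole (s+532): 532 + j20 → |·| = √(532²+20²) = √283424 ≈ 532.38, ∠ = arctan(20/532) ≈ 2.15°
|G| = 1 / 10701 ≈ 9.3449e-05
Gain = 20 log₁₀(9.3449e-05) ≈ -80.59 dB

-80.6 dB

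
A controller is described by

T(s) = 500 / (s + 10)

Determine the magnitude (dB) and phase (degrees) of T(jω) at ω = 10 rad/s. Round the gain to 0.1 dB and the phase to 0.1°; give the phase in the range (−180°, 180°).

At s = jω = j10:
pole (s+10): 10 + j10 → |·| = √(10²+10²) = √200 ≈ 14.142, ∠ = arctan(10/10) ≈ 45.00°
|T| = 500 / 14.142 ≈ 35.356
Gain = 20 log₁₀(35.356) ≈ 30.97 dB
∠T = 0.00° − 45.00° = -45.00°

31.0 dB, -45.0°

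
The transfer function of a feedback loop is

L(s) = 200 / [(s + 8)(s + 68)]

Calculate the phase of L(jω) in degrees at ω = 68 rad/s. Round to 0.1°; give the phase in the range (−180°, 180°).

-128.3°

At s = jω = j68:
pole (s+8): 8 + j68 → |·| = √(8²+68²) = √4688 ≈ 68.469, ∠ = arctan(68/8) ≈ 83.29°
pole (s+68): 68 + j68 → |·| = √(68²+68²) = √9248 ≈ 96.167, ∠ = arctan(68/68) ≈ 45.00°
∠L = 0.00° − 128.29° = -128.29°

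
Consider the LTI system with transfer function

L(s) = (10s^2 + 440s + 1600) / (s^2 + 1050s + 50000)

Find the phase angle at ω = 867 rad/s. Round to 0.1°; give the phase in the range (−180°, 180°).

49.5°

Substitute s = j867:
Numerator: 10(j867)^2 + 440(j867) + 1600 = -7515290 + j381480
Denominator: (j867)^2 + 1050(j867) + 50000 = -701689 + j910350
|N| = √(7515290² + 381480²) ≈ 7.525e+06, ∠N ≈ 177.09°
|D| = √(701689² + 910350²) ≈ 1.1494e+06, ∠D ≈ 127.62°
∠L = 177.09° − 127.62° = 49.47°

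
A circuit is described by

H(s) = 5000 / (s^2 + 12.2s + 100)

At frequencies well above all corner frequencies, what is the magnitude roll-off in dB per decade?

-40 dB/decade

Each pole contributes −20 dB/decade at high frequency; each zero contributes +20 dB/decade.
Net: 0 zero(s) − 2 pole(s) → -40 dB/decade.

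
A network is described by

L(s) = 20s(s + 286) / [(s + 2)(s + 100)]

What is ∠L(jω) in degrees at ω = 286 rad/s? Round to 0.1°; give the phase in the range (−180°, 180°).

At s = jω = j286:
zero (s+286): 286 + j286 → |·| = √(286²+286²) = √163592 ≈ 404.47, ∠ = arctan(286/286) ≈ 45.00°
zero at origin: s = j286 → |·| = 286, ∠ = 90.00°
pole (s+2): 2 + j286 → |·| = √(2²+286²) = √81800 ≈ 286.01, ∠ = arctan(286/2) ≈ 89.60°
pole (s+100): 100 + j286 → |·| = √(100²+286²) = √91796 ≈ 302.98, ∠ = arctan(286/100) ≈ 70.73°
∠L = 135.00° − 160.33° = -25.33°

-25.3°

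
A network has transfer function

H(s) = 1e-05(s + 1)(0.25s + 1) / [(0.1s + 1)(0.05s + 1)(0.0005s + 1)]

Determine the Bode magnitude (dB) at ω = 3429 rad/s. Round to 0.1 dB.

-72.0 dB

At ω = 3429 rad/s:
zero (1 + j3429·1) = 1 + j3429 → |·| ≈ 3429, ∠ ≈ 89.98°
zero (1 + j3429·0.25) = 1 + j857.25 → |·| ≈ 857.25, ∠ ≈ 89.93°
pole (1 + j3429·0.1) = 1 + j342.9 → |·| ≈ 342.9, ∠ ≈ 89.83°
pole (1 + j3429·0.05) = 1 + j171.45 → |·| ≈ 171.45, ∠ ≈ 89.67°
pole (1 + j3429·0.0005) = 1 + j1.7145 → |·| ≈ 1.9848, ∠ ≈ 59.75°
|H| = 1e-05 · 3429 · 857.25 / (342.9 · 171.45 · 1.9848) ≈ 0.00025191
Gain = 20 log₁₀(0.00025191) ≈ -71.98 dB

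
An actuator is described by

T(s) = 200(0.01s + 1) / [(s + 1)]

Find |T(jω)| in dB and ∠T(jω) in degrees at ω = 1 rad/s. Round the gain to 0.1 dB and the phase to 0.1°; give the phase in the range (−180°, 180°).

At ω = 1 rad/s:
zero (1 + j1·0.01) = 1 + j0.01 → |·| ≈ 1, ∠ ≈ 0.57°
pole (1 + j1·1) = 1 + j1 → |·| ≈ 1.4142, ∠ ≈ 45.00°
|T| = 200 · 1 / (1.4142) ≈ 141.42
Gain = 20 log₁₀(141.42) ≈ 43.01 dB
∠T = (0.57°) − (45.00°) = -44.43°

43.0 dB, -44.4°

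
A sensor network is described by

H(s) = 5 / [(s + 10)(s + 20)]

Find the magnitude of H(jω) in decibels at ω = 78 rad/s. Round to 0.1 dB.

At s = jω = j78:
pole (s+10): 10 + j78 → |·| = √(10²+78²) = √6184 ≈ 78.638, ∠ = arctan(78/10) ≈ 82.69°
pole (s+20): 20 + j78 → |·| = √(20²+78²) = √6484 ≈ 80.523, ∠ = arctan(78/20) ≈ 75.62°
|H| = 5 / 6332.2 ≈ 0.00078961
Gain = 20 log₁₀(0.00078961) ≈ -62.05 dB

-62.1 dB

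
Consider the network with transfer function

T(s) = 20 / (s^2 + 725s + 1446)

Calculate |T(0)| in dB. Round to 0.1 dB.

T(0) = 20 / 1446 ≈ 0.013831
20 log₁₀(0.013831) ≈ -37.18 dB

-37.2 dB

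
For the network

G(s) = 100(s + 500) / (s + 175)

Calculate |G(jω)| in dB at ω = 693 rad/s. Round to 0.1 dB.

41.6 dB

At s = jω = j693:
zero (s+500): 500 + j693 → |·| = √(500²+693²) = √730249 ≈ 854.55, ∠ = arctan(693/500) ≈ 54.19°
pole (s+175): 175 + j693 → |·| = √(175²+693²) = √510874 ≈ 714.75, ∠ = arctan(693/175) ≈ 75.83°
|G| = 100 · 854.55 / 714.75 ≈ 119.56
Gain = 20 log₁₀(119.56) ≈ 41.55 dB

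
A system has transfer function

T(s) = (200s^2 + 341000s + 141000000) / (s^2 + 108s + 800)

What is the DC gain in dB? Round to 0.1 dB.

104.9 dB

T(0) = 141000000 / 800 = 1.7625e+05
20 log₁₀(1.7625e+05) ≈ 104.92 dB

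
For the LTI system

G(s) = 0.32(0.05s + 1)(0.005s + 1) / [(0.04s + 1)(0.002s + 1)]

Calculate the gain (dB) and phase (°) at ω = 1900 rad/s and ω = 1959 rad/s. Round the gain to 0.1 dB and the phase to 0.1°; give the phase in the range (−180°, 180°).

ω = 1900: -0.2 dB, 8.9°; ω = 1959: -0.2 dB, 8.6°

At ω = 1900 rad/s:
zero (1 + j1900·0.05) = 1 + j95 → |·| ≈ 95.005, ∠ ≈ 89.40°
zero (1 + j1900·0.005) = 1 + j9.5 → |·| ≈ 9.5525, ∠ ≈ 83.99°
pole (1 + j1900·0.04) = 1 + j76 → |·| ≈ 76.007, ∠ ≈ 89.25°
pole (1 + j1900·0.002) = 1 + j3.8 → |·| ≈ 3.9294, ∠ ≈ 75.26°
|G| = 0.32 · 95.005 · 9.5525 / (76.007 · 3.9294) ≈ 0.97237
Gain = 20 log₁₀(0.97237) ≈ -0.24 dB
∠G = (89.40° + 83.99°) − (89.25° + 75.26°) = 8.88°

At ω = 1959 rad/s:
zero (1 + j1959·0.05) = 1 + j97.95 → |·| ≈ 97.955, ∠ ≈ 89.42°
zero (1 + j1959·0.005) = 1 + j9.795 → |·| ≈ 9.8459, ∠ ≈ 84.17°
pole (1 + j1959·0.04) = 1 + j78.36 → |·| ≈ 78.366, ∠ ≈ 89.27°
pole (1 + j1959·0.002) = 1 + j3.918 → |·| ≈ 4.0436, ∠ ≈ 75.68°
|G| = 0.32 · 97.955 · 9.8459 / (78.366 · 4.0436) ≈ 0.97395
Gain = 20 log₁₀(0.97395) ≈ -0.23 dB
∠G = (89.42° + 84.17°) − (89.27° + 75.68°) = 8.64°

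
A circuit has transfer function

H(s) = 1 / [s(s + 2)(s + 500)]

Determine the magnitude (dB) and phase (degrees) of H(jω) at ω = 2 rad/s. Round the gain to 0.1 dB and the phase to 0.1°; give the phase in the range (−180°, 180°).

At s = jω = j2:
pole (s+2): 2 + j2 → |·| = √(2²+2²) = √8 ≈ 2.8284, ∠ = arctan(2/2) ≈ 45.00°
pole (s+500): 500 + j2 → |·| = √(500²+2²) = √250004 ≈ 500, ∠ = arctan(2/500) ≈ 0.23°
pole at origin: |s| = 2, ∠ = 90.00° (in denominator)
|H| = 1 / 2828.4 ≈ 0.00035356
Gain = 20 log₁₀(0.00035356) ≈ -69.03 dB
∠H = 0.00° − 135.23° = -135.23°

-69.0 dB, -135.2°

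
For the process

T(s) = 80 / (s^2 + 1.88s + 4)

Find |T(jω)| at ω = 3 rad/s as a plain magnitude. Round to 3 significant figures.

10.6

At s = jω = j3:
quadratic: (j3)² + 1.88·j3 + 4 = -5 + j5.64 → |·| ≈ 7.5372, ∠ ≈ 131.56°
|T| = 80 / 7.5372 ≈ 10.614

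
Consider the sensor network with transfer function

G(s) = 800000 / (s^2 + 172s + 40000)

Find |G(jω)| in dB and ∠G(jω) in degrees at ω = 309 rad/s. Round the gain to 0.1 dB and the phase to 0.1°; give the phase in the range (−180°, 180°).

At s = jω = j309:
quadratic: (j309)² + 172·j309 + 40000 = -55481 + j53148 → |·| ≈ 76830, ∠ ≈ 136.23°
|G| = 800000 / 76830 ≈ 10.413
Gain = 20 log₁₀(10.413) ≈ 20.35 dB
∠G = 0.00° − 136.23° = -136.23°

20.4 dB, -136.2°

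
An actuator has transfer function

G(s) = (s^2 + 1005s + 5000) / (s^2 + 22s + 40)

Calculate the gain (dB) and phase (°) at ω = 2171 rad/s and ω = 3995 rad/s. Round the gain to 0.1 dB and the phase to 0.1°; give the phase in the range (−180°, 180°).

ω = 2171: 0.8 dB, -24.3°; ω = 3995: 0.3 dB, -13.8°

Substitute s = j2171:
Numerator: (j2171)^2 + 1005(j2171) + 5000 = -4708241 + j2181855
Denominator: (j2171)^2 + 22(j2171) + 40 = -4713201 + j47762
|N| = √(4708241² + 2181855²) ≈ 5.1892e+06, ∠N ≈ 155.14°
|D| = √(4713201² + 47762²) ≈ 4.7134e+06, ∠D ≈ 179.42°
|G| = 5.1892e+06 / 4.7134e+06 ≈ 1.1009
Gain = 20 log₁₀(1.1009) ≈ 0.83 dB
∠G = 155.14° − 179.42° = -24.28°

Substitute s = j3995:
Numerator: (j3995)^2 + 1005(j3995) + 5000 = -15955025 + j4014975
Denominator: (j3995)^2 + 22(j3995) + 40 = -15959985 + j87890
|N| = √(15955025² + 4014975²) ≈ 1.6452e+07, ∠N ≈ 165.88°
|D| = √(15959985² + 87890²) ≈ 1.596e+07, ∠D ≈ 179.68°
|G| = 1.6452e+07 / 1.596e+07 ≈ 1.0308
Gain = 20 log₁₀(1.0308) ≈ 0.26 dB
∠G = 165.88° − 179.68° = -13.80°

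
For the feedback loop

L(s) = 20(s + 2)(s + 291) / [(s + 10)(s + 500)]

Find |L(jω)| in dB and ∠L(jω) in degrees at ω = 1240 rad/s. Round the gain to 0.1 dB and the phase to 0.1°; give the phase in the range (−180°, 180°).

At s = jω = j1240:
zero (s+2): 2 + j1240 → |·| = √(2²+1240²) = √1537604 ≈ 1240, ∠ = arctan(1240/2) ≈ 89.91°
zero (s+291): 291 + j1240 → |·| = √(291²+1240²) = √1622281 ≈ 1273.7, ∠ = arctan(1240/291) ≈ 76.79°
pole (s+10): 10 + j1240 → |·| = √(10²+1240²) = √1537700 ≈ 1240, ∠ = arctan(1240/10) ≈ 89.54°
pole (s+500): 500 + j1240 → |·| = √(500²+1240²) = √1787600 ≈ 1337, ∠ = arctan(1240/500) ≈ 68.04°
|L| = 20 · 1.5794e+06 / 1.6579e+06 ≈ 19.053
Gain = 20 log₁₀(19.053) ≈ 25.60 dB
∠L = 166.70° − 157.58° = 9.12°

25.6 dB, 9.1°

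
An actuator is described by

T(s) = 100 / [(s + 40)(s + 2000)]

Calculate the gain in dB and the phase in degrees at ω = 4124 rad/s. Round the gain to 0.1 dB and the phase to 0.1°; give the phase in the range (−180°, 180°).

At s = jω = j4124:
pole (s+40): 40 + j4124 → |·| = √(40²+4124²) = √17008976 ≈ 4124.2, ∠ = arctan(4124/40) ≈ 89.44°
pole (s+2000): 2000 + j4124 → |·| = √(2000²+4124²) = √21007376 ≈ 4583.4, ∠ = arctan(4124/2000) ≈ 64.13°
|T| = 100 / 1.8903e+07 ≈ 5.2902e-06
Gain = 20 log₁₀(5.2902e-06) ≈ -105.53 dB
∠T = 0.00° − 153.57° = -153.57°

-105.5 dB, -153.6°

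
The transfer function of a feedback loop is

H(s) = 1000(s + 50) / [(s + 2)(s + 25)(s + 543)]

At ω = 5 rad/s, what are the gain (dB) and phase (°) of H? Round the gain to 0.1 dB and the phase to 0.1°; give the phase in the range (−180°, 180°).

At s = jω = j5:
zero (s+50): 50 + j5 → |·| = √(50²+5²) = √2525 ≈ 50.249, ∠ = arctan(5/50) ≈ 5.71°
pole (s+2): 2 + j5 → |·| = √(2²+5²) = √29 ≈ 5.3852, ∠ = arctan(5/2) ≈ 68.20°
pole (s+25): 25 + j5 → |·| = √(25²+5²) = √650 ≈ 25.495, ∠ = arctan(5/25) ≈ 11.31°
pole (s+543): 543 + j5 → |·| = √(543²+5²) = √294874 ≈ 543.02, ∠ = arctan(5/543) ≈ 0.53°
|H| = 1000 · 50.249 / 74554 ≈ 0.67399
Gain = 20 log₁₀(0.67399) ≈ -3.43 dB
∠H = 5.71° − 80.04° = -74.33°

-3.4 dB, -74.3°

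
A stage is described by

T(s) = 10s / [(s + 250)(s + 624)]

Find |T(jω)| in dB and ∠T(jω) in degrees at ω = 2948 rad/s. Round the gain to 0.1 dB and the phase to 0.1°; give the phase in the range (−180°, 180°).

-49.6 dB, -73.2°

At s = jω = j2948:
zero at origin: s = j2948 → |·| = 2948, ∠ = 90.00°
pole (s+250): 250 + j2948 → |·| = √(250²+2948²) = √8753204 ≈ 2958.6, ∠ = arctan(2948/250) ≈ 85.15°
pole (s+624): 624 + j2948 → |·| = √(624²+2948²) = √9080080 ≈ 3013.3, ∠ = arctan(2948/624) ≈ 78.05°
|T| = 10 · 2948 / 8.9151e+06 ≈ 0.0033067
Gain = 20 log₁₀(0.0033067) ≈ -49.61 dB
∠T = 90.00° − 163.20° = -73.20°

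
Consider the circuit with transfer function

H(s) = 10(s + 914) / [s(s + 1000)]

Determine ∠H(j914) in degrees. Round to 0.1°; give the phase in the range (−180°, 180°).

-87.4°

At s = jω = j914:
zero (s+914): 914 + j914 → |·| = √(914²+914²) = √1670792 ≈ 1292.6, ∠ = arctan(914/914) ≈ 45.00°
pole (s+1000): 1000 + j914 → |·| = √(1000²+914²) = √1835396 ≈ 1354.8, ∠ = arctan(914/1000) ≈ 42.43°
pole at origin: |s| = 914, ∠ = 90.00° (in denominator)
∠H = 45.00° − 132.43° = -87.43°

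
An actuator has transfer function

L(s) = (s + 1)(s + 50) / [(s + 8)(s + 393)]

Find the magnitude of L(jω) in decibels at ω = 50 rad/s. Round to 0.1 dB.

At s = jω = j50:
zero (s+1): 1 + j50 → |·| = √(1²+50²) = √2501 ≈ 50.01, ∠ = arctan(50/1) ≈ 88.85°
zero (s+50): 50 + j50 → |·| = √(50²+50²) = √5000 ≈ 70.711, ∠ = arctan(50/50) ≈ 45.00°
pole (s+8): 8 + j50 → |·| = √(8²+50²) = √2564 ≈ 50.636, ∠ = arctan(50/8) ≈ 80.91°
pole (s+393): 393 + j50 → |·| = √(393²+50²) = √156949 ≈ 396.17, ∠ = arctan(50/393) ≈ 7.25°
|L| = 1 · 3536.3 / 20060 ≈ 0.17629
Gain = 20 log₁₀(0.17629) ≈ -15.08 dB

-15.1 dB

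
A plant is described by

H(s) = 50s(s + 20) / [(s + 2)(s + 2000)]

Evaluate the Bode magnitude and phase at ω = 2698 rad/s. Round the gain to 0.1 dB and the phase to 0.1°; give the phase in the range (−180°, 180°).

At s = jω = j2698:
zero (s+20): 20 + j2698 → |·| = √(20²+2698²) = √7279604 ≈ 2698.1, ∠ = arctan(2698/20) ≈ 89.58°
zero at origin: s = j2698 → |·| = 2698, ∠ = 90.00°
pole (s+2): 2 + j2698 → |·| = √(2²+2698²) = √7279208 ≈ 2698, ∠ = arctan(2698/2) ≈ 89.96°
pole (s+2000): 2000 + j2698 → |·| = √(2000²+2698²) = √11279204 ≈ 3358.5, ∠ = arctan(2698/2000) ≈ 53.45°
|H| = 50 · 7.2795e+06 / 9.0612e+06 ≈ 40.169
Gain = 20 log₁₀(40.169) ≈ 32.08 dB
∠H = 179.58° − 143.41° = 36.17°

32.1 dB, 36.2°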